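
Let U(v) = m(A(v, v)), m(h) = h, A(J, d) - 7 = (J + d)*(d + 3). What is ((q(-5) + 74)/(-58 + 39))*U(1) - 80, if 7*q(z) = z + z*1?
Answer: -18260/133 ≈ -137.29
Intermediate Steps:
q(z) = 2*z/7 (q(z) = (z + z*1)/7 = (z + z)/7 = (2*z)/7 = 2*z/7)
A(J, d) = 7 + (3 + d)*(J + d) (A(J, d) = 7 + (J + d)*(d + 3) = 7 + (J + d)*(3 + d) = 7 + (3 + d)*(J + d))
U(v) = 7 + 2*v² + 6*v (U(v) = 7 + v² + 3*v + 3*v + v*v = 7 + v² + 3*v + 3*v + v² = 7 + 2*v² + 6*v)
((q(-5) + 74)/(-58 + 39))*U(1) - 80 = (((2/7)*(-5) + 74)/(-58 + 39))*(7 + 2*1² + 6*1) - 80 = ((-10/7 + 74)/(-19))*(7 + 2*1 + 6) - 80 = ((508/7)*(-1/19))*(7 + 2 + 6) - 80 = -508/133*15 - 80 = -7620/133 - 80 = -18260/133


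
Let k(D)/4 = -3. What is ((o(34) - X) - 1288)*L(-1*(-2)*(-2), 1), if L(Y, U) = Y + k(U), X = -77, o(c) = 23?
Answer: 19008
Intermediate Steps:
k(D) = -12 (k(D) = 4*(-3) = -12)
L(Y, U) = -12 + Y (L(Y, U) = Y - 12 = -12 + Y)
((o(34) - X) - 1288)*L(-1*(-2)*(-2), 1) = ((23 - 1*(-77)) - 1288)*(-12 - 1*(-2)*(-2)) = ((23 + 77) - 1288)*(-12 + 2*(-2)) = (100 - 1288)*(-12 - 4) = -1188*(-16) = 19008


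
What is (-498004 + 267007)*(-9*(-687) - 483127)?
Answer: 110172633168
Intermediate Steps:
(-498004 + 267007)*(-9*(-687) - 483127) = -230997*(6183 - 483127) = -230997*(-476944) = 110172633168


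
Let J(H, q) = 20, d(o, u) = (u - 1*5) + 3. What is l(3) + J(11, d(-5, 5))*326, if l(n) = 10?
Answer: 6530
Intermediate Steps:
d(o, u) = -2 + u (d(o, u) = (u - 5) + 3 = (-5 + u) + 3 = -2 + u)
l(3) + J(11, d(-5, 5))*326 = 10 + 20*326 = 10 + 6520 = 6530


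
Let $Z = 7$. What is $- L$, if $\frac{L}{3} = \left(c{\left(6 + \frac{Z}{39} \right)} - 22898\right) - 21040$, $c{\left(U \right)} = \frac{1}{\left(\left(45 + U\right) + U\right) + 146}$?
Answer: $\frac{1045416717}{7931} \approx 1.3181 \cdot 10^{5}$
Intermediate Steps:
$c{\left(U \right)} = \frac{1}{191 + 2 U}$ ($c{\left(U \right)} = \frac{1}{\left(45 + 2 U\right) + 146} = \frac{1}{191 + 2 U}$)
$L = - \frac{1045416717}{7931}$ ($L = 3 \left(\left(\frac{1}{191 + 2 \left(6 + \frac{7}{39}\right)} - 22898\right) - 21040\right) = 3 \left(\left(\frac{1}{191 + 2 \cdot \frac{241}{39}} - 22898\right) - 21040\right) = 3 \left(\left(\frac{1}{191 + \frac{482}{39}} - 22898\right) - 21040\right) = 3 \left(\left(\frac{1}{\frac{7931}{39}} - 22898\right) - 21040\right) = 3 \left(\left(\frac{39}{7931} - 22898\right) - 21040\right) = 3 \left(- \frac{181603999}{7931} - 21040\right) = 3 \left(- \frac{348472239}{7931}\right) = - \frac{1045416717}{7931} \approx -1.3181 \cdot 10^{5}$)
$- L = \left(-1\right) \left(- \frac{1045416717}{7931}\right) = \frac{1045416717}{7931}$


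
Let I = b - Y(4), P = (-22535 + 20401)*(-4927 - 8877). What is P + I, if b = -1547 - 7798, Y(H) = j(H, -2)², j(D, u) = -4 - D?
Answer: 29448327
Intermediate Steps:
Y(H) = (-4 - H)²
b = -9345
P = 29457736 (P = -2134*(-13804) = 29457736)
I = -9409 (I = -9345 - (4 + 4)² = -9345 - 1*8² = -9345 - 1*64 = -9345 - 64 = -9409)
P + I = 29457736 - 9409 = 29448327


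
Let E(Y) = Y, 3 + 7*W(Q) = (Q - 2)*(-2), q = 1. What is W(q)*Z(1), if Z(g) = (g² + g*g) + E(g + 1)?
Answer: -4/7 ≈ -0.57143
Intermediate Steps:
W(Q) = ⅐ - 2*Q/7 (W(Q) = -3/7 + ((Q - 2)*(-2))/7 = -3/7 + ((-2 + Q)*(-2))/7 = -3/7 + (4 - 2*Q)/7 = -3/7 + (4/7 - 2*Q/7) = ⅐ - 2*Q/7)
Z(g) = 1 + g + 2*g² (Z(g) = (g² + g*g) + (g + 1) = (g² + g²) + (1 + g) = 2*g² + (1 + g) = 1 + g + 2*g²)
W(q)*Z(1) = (⅐ - 2/7*1)*(1 + 1 + 2*1²) = (⅐ - 2/7)*(1 + 1 + 2*1) = -(1 + 1 + 2)/7 = -⅐*4 = -4/7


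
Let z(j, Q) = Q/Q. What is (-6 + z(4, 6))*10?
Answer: -50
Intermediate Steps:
z(j, Q) = 1
(-6 + z(4, 6))*10 = (-6 + 1)*10 = -5*10 = -50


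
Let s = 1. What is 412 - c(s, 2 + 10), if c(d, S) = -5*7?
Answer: 447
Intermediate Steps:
c(d, S) = -35
412 - c(s, 2 + 10) = 412 - 1*(-35) = 412 + 35 = 447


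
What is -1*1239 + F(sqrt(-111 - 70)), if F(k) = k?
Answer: -1239 + I*sqrt(181) ≈ -1239.0 + 13.454*I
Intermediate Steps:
-1*1239 + F(sqrt(-111 - 70)) = -1*1239 + sqrt(-111 - 70) = -1239 + sqrt(-181) = -1239 + I*sqrt(181)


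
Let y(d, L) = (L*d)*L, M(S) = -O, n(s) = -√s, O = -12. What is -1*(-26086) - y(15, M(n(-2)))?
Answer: 23926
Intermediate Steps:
M(S) = 12 (M(S) = -1*(-12) = 12)
y(d, L) = d*L²
-1*(-26086) - y(15, M(n(-2))) = -1*(-26086) - 15*12² = 26086 - 15*144 = 26086 - 1*2160 = 26086 - 2160 = 23926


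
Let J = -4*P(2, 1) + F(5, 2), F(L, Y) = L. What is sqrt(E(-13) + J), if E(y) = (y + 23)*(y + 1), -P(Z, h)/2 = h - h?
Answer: I*sqrt(115) ≈ 10.724*I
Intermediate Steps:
P(Z, h) = 0 (P(Z, h) = -2*(h - h) = -2*0 = 0)
E(y) = (1 + y)*(23 + y) (E(y) = (23 + y)*(1 + y) = (1 + y)*(23 + y))
J = 5 (J = -4*0 + 5 = 0 + 5 = 5)
sqrt(E(-13) + J) = sqrt((23 + (-13)**2 + 24*(-13)) + 5) = sqrt((23 + 169 - 312) + 5) = sqrt(-120 + 5) = sqrt(-115) = I*sqrt(115)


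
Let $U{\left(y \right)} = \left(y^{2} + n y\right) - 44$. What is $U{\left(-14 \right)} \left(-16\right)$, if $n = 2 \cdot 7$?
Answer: $704$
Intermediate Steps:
$n = 14$
$U{\left(y \right)} = -44 + y^{2} + 14 y$ ($U{\left(y \right)} = \left(y^{2} + 14 y\right) - 44 = -44 + y^{2} + 14 y$)
$U{\left(-14 \right)} \left(-16\right) = \left(-44 + \left(-14\right)^{2} + 14 \left(-14\right)\right) \left(-16\right) = \left(-44 + 196 - 196\right) \left(-16\right) = \left(-44\right) \left(-16\right) = 704$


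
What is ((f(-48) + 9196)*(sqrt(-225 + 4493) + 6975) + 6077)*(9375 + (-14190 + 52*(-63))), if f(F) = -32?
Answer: -517216988907 - 148291848*sqrt(1067) ≈ -5.2206e+11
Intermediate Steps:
((f(-48) + 9196)*(sqrt(-225 + 4493) + 6975) + 6077)*(9375 + (-14190 + 52*(-63))) = ((-32 + 9196)*(sqrt(-225 + 4493) + 6975) + 6077)*(9375 + (-14190 + 52*(-63))) = (9164*(sqrt(4268) + 6975) + 6077)*(9375 + (-14190 - 3276)) = (9164*(2*sqrt(1067) + 6975) + 6077)*(9375 - 17466) = (9164*(6975 + 2*sqrt(1067)) + 6077)*(-8091) = ((63918900 + 18328*sqrt(1067)) + 6077)*(-8091) = (63924977 + 18328*sqrt(1067))*(-8091) = -517216988907 - 148291848*sqrt(1067)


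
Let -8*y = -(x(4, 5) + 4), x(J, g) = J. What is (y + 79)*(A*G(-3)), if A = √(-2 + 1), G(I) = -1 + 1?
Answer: 0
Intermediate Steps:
G(I) = 0
A = I (A = √(-1) = I ≈ 1.0*I)
y = 1 (y = -(-1)*(4 + 4)/8 = -(-1)*8/8 = -⅛*(-8) = 1)
(y + 79)*(A*G(-3)) = (1 + 79)*(I*0) = 80*0 = 0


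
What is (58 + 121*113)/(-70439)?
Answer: -13731/70439 ≈ -0.19493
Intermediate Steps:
(58 + 121*113)/(-70439) = (58 + 13673)*(-1/70439) = 13731*(-1/70439) = -13731/70439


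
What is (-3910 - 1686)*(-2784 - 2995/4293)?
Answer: 66898540372/4293 ≈ 1.5583e+7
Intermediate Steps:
(-3910 - 1686)*(-2784 - 2995/4293) = -5596*(-2784 - 2995*1/4293) = -5596*(-2784 - 2995/4293) = -5596*(-11954707/4293) = 66898540372/4293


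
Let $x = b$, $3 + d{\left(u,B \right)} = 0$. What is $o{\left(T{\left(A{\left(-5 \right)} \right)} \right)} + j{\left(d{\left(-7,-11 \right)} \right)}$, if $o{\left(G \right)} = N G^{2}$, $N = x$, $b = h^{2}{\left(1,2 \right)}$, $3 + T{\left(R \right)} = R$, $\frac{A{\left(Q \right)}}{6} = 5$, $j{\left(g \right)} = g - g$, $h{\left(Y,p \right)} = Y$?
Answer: $729$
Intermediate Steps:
$d{\left(u,B \right)} = -3$ ($d{\left(u,B \right)} = -3 + 0 = -3$)
$j{\left(g \right)} = 0$
$A{\left(Q \right)} = 30$ ($A{\left(Q \right)} = 6 \cdot 5 = 30$)
$T{\left(R \right)} = -3 + R$
$b = 1$ ($b = 1^{2} = 1$)
$x = 1$
$N = 1$
$o{\left(G \right)} = G^{2}$ ($o{\left(G \right)} = 1 G^{2} = G^{2}$)
$o{\left(T{\left(A{\left(-5 \right)} \right)} \right)} + j{\left(d{\left(-7,-11 \right)} \right)} = \left(-3 + 30\right)^{2} + 0 = 27^{2} + 0 = 729 + 0 = 729$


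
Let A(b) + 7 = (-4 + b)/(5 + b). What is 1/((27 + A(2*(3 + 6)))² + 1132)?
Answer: 529/823504 ≈ 0.00064238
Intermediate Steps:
A(b) = -7 + (-4 + b)/(5 + b)
1/((27 + A(2*(3 + 6)))² + 1132) = 1/((27 + 3*(-13 - 4*(3 + 6))/(5 + 2*(3 + 6)))² + 1132) = 1/((27 + 3*(-13 - 4*9)/(5 + 2*9))² + 1132) = 1/((27 + 3*(-13 - 2*18)/(5 + 18))² + 1132) = 1/((27 + 3*(-13 - 36)/23)² + 1132) = 1/((27 + 3*(1/23)*(-49))² + 1132) = 1/((27 - 147/23)² + 1132) = 1/((474/23)² + 1132) = 1/(224676/529 + 1132) = 1/(823504/529) = 529/823504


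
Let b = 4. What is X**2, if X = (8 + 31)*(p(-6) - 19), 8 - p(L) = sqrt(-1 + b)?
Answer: 188604 + 33462*sqrt(3) ≈ 2.4656e+5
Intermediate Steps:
p(L) = 8 - sqrt(3) (p(L) = 8 - sqrt(-1 + 4) = 8 - sqrt(3))
X = -429 - 39*sqrt(3) (X = (8 + 31)*((8 - sqrt(3)) - 19) = 39*(-11 - sqrt(3)) = -429 - 39*sqrt(3) ≈ -496.55)
X**2 = (-429 - 39*sqrt(3))**2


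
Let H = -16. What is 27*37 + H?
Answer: 983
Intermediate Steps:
27*37 + H = 27*37 - 16 = 999 - 16 = 983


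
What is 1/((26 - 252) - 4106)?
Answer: -1/4332 ≈ -0.00023084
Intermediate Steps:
1/((26 - 252) - 4106) = 1/(-226 - 4106) = 1/(-4332) = -1/4332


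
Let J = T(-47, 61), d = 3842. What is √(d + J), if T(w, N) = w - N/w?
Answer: √8386022/47 ≈ 61.614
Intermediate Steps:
T(w, N) = w - N/w
J = -2148/47 (J = -47 - 1*61/(-47) = -47 - 1*61*(-1/47) = -47 + 61/47 = -2148/47 ≈ -45.702)
√(d + J) = √(3842 - 2148/47) = √(178426/47) = √8386022/47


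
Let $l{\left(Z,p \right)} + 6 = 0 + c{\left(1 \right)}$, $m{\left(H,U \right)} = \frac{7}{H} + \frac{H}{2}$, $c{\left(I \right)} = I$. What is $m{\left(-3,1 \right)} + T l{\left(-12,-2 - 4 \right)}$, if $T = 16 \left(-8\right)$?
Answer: $\frac{3817}{6} \approx 636.17$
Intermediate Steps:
$m{\left(H,U \right)} = \frac{H}{2} + \frac{7}{H}$ ($m{\left(H,U \right)} = \frac{7}{H} + H \frac{1}{2} = \frac{7}{H} + \frac{H}{2} = \frac{H}{2} + \frac{7}{H}$)
$T = -128$
$l{\left(Z,p \right)} = -5$ ($l{\left(Z,p \right)} = -6 + \left(0 + 1\right) = -6 + 1 = -5$)
$m{\left(-3,1 \right)} + T l{\left(-12,-2 - 4 \right)} = \left(\frac{1}{2} \left(-3\right) + \frac{7}{-3}\right) - -640 = \left(- \frac{3}{2} + 7 \left(- \frac{1}{3}\right)\right) + 640 = \left(- \frac{3}{2} - \frac{7}{3}\right) + 640 = - \frac{23}{6} + 640 = \frac{3817}{6}$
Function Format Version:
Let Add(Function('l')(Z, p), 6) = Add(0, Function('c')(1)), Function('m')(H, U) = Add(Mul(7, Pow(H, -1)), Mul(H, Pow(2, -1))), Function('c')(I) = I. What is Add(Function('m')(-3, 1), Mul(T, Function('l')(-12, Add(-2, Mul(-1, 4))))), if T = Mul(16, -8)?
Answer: Rational(3817, 6) ≈ 636.17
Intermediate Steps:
Function('m')(H, U) = Add(Mul(Rational(1, 2), H), Mul(7, Pow(H, -1))) (Function('m')(H, U) = Add(Mul(7, Pow(H, -1)), Mul(H, Rational(1, 2))) = Add(Mul(7, Pow(H, -1)), Mul(Rational(1, 2), H)) = Add(Mul(Rational(1, 2), H), Mul(7, Pow(H, -1))))
T = -128
Function('l')(Z, p) = -5 (Function('l')(Z, p) = Add(-6, Add(0, 1)) = Add(-6, 1) = -5)
Add(Function('m')(-3, 1), Mul(T, Function('l')(-12, Add(-2, Mul(-1, 4))))) = Add(Add(Mul(Rational(1, 2), -3), Mul(7, Pow(-3, -1))), Mul(-128, -5)) = Add(Add(Rational(-3, 2), Mul(7, Rational(-1, 3))), 640) = Add(Add(Rational(-3, 2), Rational(-7, 3)), 640) = Add(Rational(-23, 6), 640) = Rational(3817, 6)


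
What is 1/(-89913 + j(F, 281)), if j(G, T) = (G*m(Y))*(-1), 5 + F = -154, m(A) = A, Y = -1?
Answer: -1/90072 ≈ -1.1102e-5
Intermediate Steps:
F = -159 (F = -5 - 154 = -159)
j(G, T) = G (j(G, T) = (G*(-1))*(-1) = -G*(-1) = G)
1/(-89913 + j(F, 281)) = 1/(-89913 - 159) = 1/(-90072) = -1/90072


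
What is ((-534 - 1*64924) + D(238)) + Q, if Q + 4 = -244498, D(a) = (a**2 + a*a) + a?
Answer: -196434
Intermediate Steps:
D(a) = a + 2*a**2 (D(a) = (a**2 + a**2) + a = 2*a**2 + a = a + 2*a**2)
Q = -244502 (Q = -4 - 244498 = -244502)
((-534 - 1*64924) + D(238)) + Q = ((-534 - 1*64924) + 238*(1 + 2*238)) - 244502 = ((-534 - 64924) + 238*(1 + 476)) - 244502 = (-65458 + 238*477) - 244502 = (-65458 + 113526) - 244502 = 48068 - 244502 = -196434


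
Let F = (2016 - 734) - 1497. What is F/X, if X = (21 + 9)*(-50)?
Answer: 43/300 ≈ 0.14333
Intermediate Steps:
F = -215 (F = 1282 - 1497 = -215)
X = -1500 (X = 30*(-50) = -1500)
F/X = -215/(-1500) = -215*(-1/1500) = 43/300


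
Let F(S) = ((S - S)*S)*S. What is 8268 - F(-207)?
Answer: 8268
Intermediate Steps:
F(S) = 0 (F(S) = (0*S)*S = 0*S = 0)
8268 - F(-207) = 8268 - 1*0 = 8268 + 0 = 8268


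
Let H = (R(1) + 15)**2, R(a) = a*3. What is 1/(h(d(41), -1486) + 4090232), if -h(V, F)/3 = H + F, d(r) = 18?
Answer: 1/4093718 ≈ 2.4428e-7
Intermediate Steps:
R(a) = 3*a
H = 324 (H = (3*1 + 15)**2 = (3 + 15)**2 = 18**2 = 324)
h(V, F) = -972 - 3*F (h(V, F) = -3*(324 + F) = -972 - 3*F)
1/(h(d(41), -1486) + 4090232) = 1/((-972 - 3*(-1486)) + 4090232) = 1/((-972 + 4458) + 4090232) = 1/(3486 + 4090232) = 1/4093718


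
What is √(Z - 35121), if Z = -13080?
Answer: I*√48201 ≈ 219.55*I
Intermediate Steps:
√(Z - 35121) = √(-13080 - 35121) = √(-48201) = I*√48201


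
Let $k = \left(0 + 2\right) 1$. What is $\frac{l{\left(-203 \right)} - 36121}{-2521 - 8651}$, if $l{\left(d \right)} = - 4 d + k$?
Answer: $\frac{11769}{3724} \approx 3.1603$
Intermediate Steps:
$k = 2$ ($k = 2 \cdot 1 = 2$)
$l{\left(d \right)} = 2 - 4 d$ ($l{\left(d \right)} = - 4 d + 2 = 2 - 4 d$)
$\frac{l{\left(-203 \right)} - 36121}{-2521 - 8651} = \frac{\left(2 - -812\right) - 36121}{-2521 - 8651} = \frac{\left(2 + 812\right) - 36121}{-11172} = \left(814 - 36121\right) \left(- \frac{1}{11172}\right) = \left(-35307\right) \left(- \frac{1}{11172}\right) = \frac{11769}{3724}$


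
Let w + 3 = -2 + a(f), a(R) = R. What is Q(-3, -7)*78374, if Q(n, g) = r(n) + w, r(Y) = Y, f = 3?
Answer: -391870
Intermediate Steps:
w = -2 (w = -3 + (-2 + 3) = -3 + 1 = -2)
Q(n, g) = -2 + n (Q(n, g) = n - 2 = -2 + n)
Q(-3, -7)*78374 = (-2 - 3)*78374 = -5*78374 = -391870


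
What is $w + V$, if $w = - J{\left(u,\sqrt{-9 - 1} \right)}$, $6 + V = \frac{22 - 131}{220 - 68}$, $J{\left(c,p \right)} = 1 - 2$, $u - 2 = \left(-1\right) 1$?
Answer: $- \frac{869}{152} \approx -5.7171$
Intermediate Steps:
$u = 1$ ($u = 2 - 1 = 1$)
$J{\left(c,p \right)} = -1$
$V = - \frac{1021}{152}$ ($V = -6 + \frac{22 - 131}{220 - 68} = -6 - \frac{109}{152} = - \frac{1021}{152} \approx -6.7171$)
$w = 1$ ($w = \left(-1\right) \left(-1\right) = 1$)
$w + V = 1 - \frac{1021}{152} = - \frac{869}{152}$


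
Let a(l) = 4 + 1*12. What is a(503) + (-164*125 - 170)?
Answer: -20654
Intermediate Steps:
a(l) = 16 (a(l) = 4 + 12 = 16)
a(503) + (-164*125 - 170) = 16 + (-164*125 - 170) = 16 + (-20500 - 170) = 16 - 20670 = -20654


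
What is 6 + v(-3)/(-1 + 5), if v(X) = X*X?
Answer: 33/4 ≈ 8.2500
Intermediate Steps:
v(X) = X**2
6 + v(-3)/(-1 + 5) = 6 + (-3)**2/(-1 + 5) = 6 + 9/4 = 33/4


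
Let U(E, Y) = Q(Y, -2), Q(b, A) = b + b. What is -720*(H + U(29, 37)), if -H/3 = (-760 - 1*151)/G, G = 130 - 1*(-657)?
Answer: -43899120/787 ≈ -55780.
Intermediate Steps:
Q(b, A) = 2*b
U(E, Y) = 2*Y
G = 787 (G = 130 + 657 = 787)
H = 2733/787 (H = -3*(-760 - 1*151)/787 = -3*(-760 - 151)/787 = -(-2733)/787 = -3*(-911/787) = 2733/787 ≈ 3.4727)
-720*(H + U(29, 37)) = -720*(2733/787 + 2*37) = -720*(2733/787 + 74) = -720*60971/787 = -43899120/787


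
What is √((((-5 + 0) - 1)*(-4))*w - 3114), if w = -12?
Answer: 9*I*√42 ≈ 58.327*I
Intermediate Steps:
√((((-5 + 0) - 1)*(-4))*w - 3114) = √((((-5 + 0) - 1)*(-4))*(-12) - 3114) = √(((-5 - 1)*(-4))*(-12) - 3114) = √(-6*(-4)*(-12) - 3114) = √(24*(-12) - 3114) = √(-288 - 3114) = √(-3402) = 9*I*√42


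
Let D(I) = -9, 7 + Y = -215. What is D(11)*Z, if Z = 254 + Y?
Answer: -288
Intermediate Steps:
Y = -222 (Y = -7 - 215 = -222)
Z = 32 (Z = 254 - 222 = 32)
D(11)*Z = -9*32 = -288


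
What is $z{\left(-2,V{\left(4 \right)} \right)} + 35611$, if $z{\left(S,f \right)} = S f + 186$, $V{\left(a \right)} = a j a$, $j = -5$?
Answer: $35957$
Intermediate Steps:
$V{\left(a \right)} = - 5 a^{2}$ ($V{\left(a \right)} = a \left(-5\right) a = - 5 a a = - 5 a^{2}$)
$z{\left(S,f \right)} = 186 + S f$
$z{\left(-2,V{\left(4 \right)} \right)} + 35611 = \left(186 - 2 \left(- 5 \cdot 4^{2}\right)\right) + 35611 = \left(186 - 2 \left(\left(-5\right) 16\right)\right) + 35611 = \left(186 - -160\right) + 35611 = \left(186 + 160\right) + 35611 = 346 + 35611 = 35957$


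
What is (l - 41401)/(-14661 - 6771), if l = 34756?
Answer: 2215/7144 ≈ 0.31005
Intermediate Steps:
(l - 41401)/(-14661 - 6771) = (34756 - 41401)/(-14661 - 6771) = -6645/(-21432) = -6645*(-1/21432) = 2215/7144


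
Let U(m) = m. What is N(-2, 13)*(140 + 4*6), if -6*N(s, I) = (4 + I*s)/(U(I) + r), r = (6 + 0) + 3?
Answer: 82/3 ≈ 27.333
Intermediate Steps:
r = 9 (r = 6 + 3 = 9)
N(s, I) = -(4 + I*s)/(6*(9 + I)) (N(s, I) = -(4 + I*s)/(6*(I + 9)) = -(4 + I*s)/(6*(9 + I)))
N(-2, 13)*(140 + 4*6) = ((-4 - 1*13*(-2))/(6*(9 + 13)))*(140 + 4*6) = ((1/6)*(-4 + 26)/22)*(140 + 24) = ((1/6)*(1/22)*22)*164 = (1/6)*164 = 82/3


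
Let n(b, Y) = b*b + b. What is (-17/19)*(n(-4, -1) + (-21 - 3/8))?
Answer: 1275/152 ≈ 8.3882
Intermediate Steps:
n(b, Y) = b + b² (n(b, Y) = b² + b = b + b²)
(-17/19)*(n(-4, -1) + (-21 - 3/8)) = (-17/19)*(-4*(1 - 4) + (-21 - 3/8)) = (-17*1/19)*(-4*(-3) + (-21 - 3/8)) = -17*(12 + (-21 - 1*3/8))/19 = -17*(12 + (-21 - 3/8))/19 = -17*(12 - 171/8)/19 = -17/19*(-75/8) = 1275/152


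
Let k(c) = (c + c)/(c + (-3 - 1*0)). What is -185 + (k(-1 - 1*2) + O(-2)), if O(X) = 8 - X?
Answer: -174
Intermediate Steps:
k(c) = 2*c/(-3 + c) (k(c) = (2*c)/(c + (-3 + 0)) = (2*c)/(c - 3) = (2*c)/(-3 + c) = 2*c/(-3 + c))
-185 + (k(-1 - 1*2) + O(-2)) = -185 + (2*(-1 - 1*2)/(-3 + (-1 - 1*2)) + (8 - 1*(-2))) = -185 + (2*(-1 - 2)/(-3 + (-1 - 2)) + (8 + 2)) = -185 + (2*(-3)/(-3 - 3) + 10) = -185 + (2*(-3)/(-6) + 10) = -185 + (2*(-3)*(-⅙) + 10) = -185 + (1 + 10) = -185 + 11 = -174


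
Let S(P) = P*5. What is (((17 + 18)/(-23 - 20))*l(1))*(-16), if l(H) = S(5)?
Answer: 14000/43 ≈ 325.58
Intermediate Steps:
S(P) = 5*P
l(H) = 25 (l(H) = 5*5 = 25)
(((17 + 18)/(-23 - 20))*l(1))*(-16) = (((17 + 18)/(-23 - 20))*25)*(-16) = ((35/(-43))*25)*(-16) = ((35*(-1/43))*25)*(-16) = -35/43*25*(-16) = -875/43*(-16) = 14000/43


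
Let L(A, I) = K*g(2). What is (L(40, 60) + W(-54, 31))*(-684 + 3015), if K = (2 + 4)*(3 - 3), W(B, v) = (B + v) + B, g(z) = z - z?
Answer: -179487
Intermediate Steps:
g(z) = 0
W(B, v) = v + 2*B
K = 0 (K = 6*0 = 0)
L(A, I) = 0 (L(A, I) = 0*0 = 0)
(L(40, 60) + W(-54, 31))*(-684 + 3015) = (0 + (31 + 2*(-54)))*(-684 + 3015) = (0 + (31 - 108))*2331 = (0 - 77)*2331 = -77*2331 = -179487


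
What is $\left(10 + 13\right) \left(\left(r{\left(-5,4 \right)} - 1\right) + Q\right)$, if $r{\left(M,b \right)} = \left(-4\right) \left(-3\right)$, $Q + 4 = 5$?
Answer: $276$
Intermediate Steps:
$Q = 1$ ($Q = -4 + 5 = 1$)
$r{\left(M,b \right)} = 12$
$\left(10 + 13\right) \left(\left(r{\left(-5,4 \right)} - 1\right) + Q\right) = \left(10 + 13\right) \left(\left(12 - 1\right) + 1\right) = 23 \left(11 + 1\right) = 23 \cdot 12 = 276$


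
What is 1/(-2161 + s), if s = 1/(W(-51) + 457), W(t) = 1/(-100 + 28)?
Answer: -32903/71103311 ≈ -0.00046275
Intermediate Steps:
W(t) = -1/72 (W(t) = 1/(-72) = -1/72)
s = 72/32903 (s = 1/(-1/72 + 457) = 1/(32903/72) = 72/32903 ≈ 0.0021883)
1/(-2161 + s) = 1/(-2161 + 72/32903) = 1/(-71103311/32903) = -32903/71103311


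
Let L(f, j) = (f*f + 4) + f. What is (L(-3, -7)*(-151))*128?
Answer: -193280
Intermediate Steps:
L(f, j) = 4 + f + f² (L(f, j) = (f² + 4) + f = (4 + f²) + f = 4 + f + f²)
(L(-3, -7)*(-151))*128 = ((4 - 3 + (-3)²)*(-151))*128 = ((4 - 3 + 9)*(-151))*128 = (10*(-151))*128 = -1510*128 = -193280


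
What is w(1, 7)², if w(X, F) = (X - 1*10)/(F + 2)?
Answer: 1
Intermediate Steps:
w(X, F) = (-10 + X)/(2 + F) (w(X, F) = (X - 10)/(2 + F) = (-10 + X)/(2 + F))
w(1, 7)² = ((-10 + 1)/(2 + 7))² = (-9/9)² = ((⅑)*(-9))² = (-1)² = 1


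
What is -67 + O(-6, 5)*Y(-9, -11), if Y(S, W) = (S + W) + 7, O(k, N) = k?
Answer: 11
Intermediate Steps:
Y(S, W) = 7 + S + W
-67 + O(-6, 5)*Y(-9, -11) = -67 - 6*(7 - 9 - 11) = -67 - 6*(-13) = -67 + 78 = 11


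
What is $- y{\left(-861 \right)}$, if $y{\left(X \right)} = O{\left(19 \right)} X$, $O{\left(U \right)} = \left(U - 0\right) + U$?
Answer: $32718$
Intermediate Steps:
$O{\left(U \right)} = 2 U$ ($O{\left(U \right)} = \left(U + 0\right) + U = U + U = 2 U$)
$y{\left(X \right)} = 38 X$ ($y{\left(X \right)} = 2 \cdot 19 X = 38 X$)
$- y{\left(-861 \right)} = - 38 \left(-861\right) = \left(-1\right) \left(-32718\right) = 32718$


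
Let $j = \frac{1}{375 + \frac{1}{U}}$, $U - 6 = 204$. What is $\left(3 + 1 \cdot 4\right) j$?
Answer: $\frac{1470}{78751} \approx 0.018666$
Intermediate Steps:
$U = 210$ ($U = 6 + 204 = 210$)
$j = \frac{210}{78751}$ ($j = \frac{1}{375 + \frac{1}{210}} = \frac{1}{\frac{78751}{210}} = \frac{210}{78751} \approx 0.0026666$)
$\left(3 + 1 \cdot 4\right) j = \left(3 + 1 \cdot 4\right) \frac{210}{78751} = \left(3 + 4\right) \frac{210}{78751} = 7 \cdot \frac{210}{78751} = \frac{1470}{78751}$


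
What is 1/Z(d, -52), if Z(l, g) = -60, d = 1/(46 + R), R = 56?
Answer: -1/60 ≈ -0.016667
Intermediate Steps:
d = 1/102 (d = 1/(46 + 56) = 1/102 ≈ 0.0098039)
1/Z(d, -52) = 1/(-60) = -1/60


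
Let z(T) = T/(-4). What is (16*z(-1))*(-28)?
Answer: -112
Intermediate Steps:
z(T) = -T/4 (z(T) = T*(-¼) = -T/4)
(16*z(-1))*(-28) = (16*(-¼*(-1)))*(-28) = (16*(¼))*(-28) = 4*(-28) = -112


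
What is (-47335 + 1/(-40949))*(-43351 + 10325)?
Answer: 64014986571816/40949 ≈ 1.5633e+9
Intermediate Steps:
(-47335 + 1/(-40949))*(-43351 + 10325) = (-47335 - 1/40949)*(-33026) = -1938320916/40949*(-33026) = 64014986571816/40949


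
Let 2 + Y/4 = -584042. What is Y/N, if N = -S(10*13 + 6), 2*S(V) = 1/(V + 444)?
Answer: 2709964160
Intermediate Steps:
Y = -2336176 (Y = -8 + 4*(-584042) = -8 - 2336168 = -2336176)
S(V) = 1/(2*(444 + V)) (S(V) = 1/(2*(V + 444)) = 1/(2*(444 + V)))
N = -1/1160 (N = -1/(2*(444 + (10*13 + 6))) = -1/(2*(444 + (130 + 6))) = -1/(2*(444 + 136)) = -1/(2*580) = -1*1/1160 = -1/1160 ≈ -0.00086207)
Y/N = -2336176/(-1/1160) = -2336176*(-1160) = 2709964160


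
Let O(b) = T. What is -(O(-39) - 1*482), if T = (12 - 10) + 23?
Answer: 457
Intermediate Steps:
T = 25 (T = 2 + 23 = 25)
O(b) = 25
-(O(-39) - 1*482) = -(25 - 1*482) = -(25 - 482) = -1*(-457) = 457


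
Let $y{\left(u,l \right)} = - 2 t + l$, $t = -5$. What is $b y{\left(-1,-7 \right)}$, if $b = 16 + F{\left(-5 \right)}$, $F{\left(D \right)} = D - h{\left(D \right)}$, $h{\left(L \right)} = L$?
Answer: $48$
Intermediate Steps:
$F{\left(D \right)} = 0$ ($F{\left(D \right)} = D - D = 0$)
$b = 16$ ($b = 16 + 0 = 16$)
$y{\left(u,l \right)} = 10 + l$ ($y{\left(u,l \right)} = \left(-2\right) \left(-5\right) + l = 10 + l$)
$b y{\left(-1,-7 \right)} = 16 \left(10 - 7\right) = 16 \cdot 3 = 48$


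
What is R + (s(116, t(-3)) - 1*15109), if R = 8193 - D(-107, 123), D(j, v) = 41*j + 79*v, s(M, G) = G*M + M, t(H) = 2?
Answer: -11898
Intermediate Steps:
s(M, G) = M + G*M
R = 2863 (R = 8193 - (41*(-107) + 79*123) = 8193 - (-4387 + 9717) = 8193 - 1*5330 = 8193 - 5330 = 2863)
R + (s(116, t(-3)) - 1*15109) = 2863 + (116*(1 + 2) - 1*15109) = 2863 + (116*3 - 15109) = 2863 + (348 - 15109) = 2863 - 14761 = -11898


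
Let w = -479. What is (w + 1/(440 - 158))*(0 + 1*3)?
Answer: -135077/94 ≈ -1437.0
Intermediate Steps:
(w + 1/(440 - 158))*(0 + 1*3) = (-479 + 1/(440 - 158))*(0 + 1*3) = (-479 + 1/282)*(0 + 3) = (-479 + 1/282)*3 = -135077/282*3 = -135077/94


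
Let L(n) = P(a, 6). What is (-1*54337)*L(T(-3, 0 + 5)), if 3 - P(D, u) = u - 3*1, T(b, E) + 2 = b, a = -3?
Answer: 0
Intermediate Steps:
T(b, E) = -2 + b
P(D, u) = 6 - u (P(D, u) = 3 - (u - 3*1) = 3 - (u - 3) = 3 - (-3 + u) = 3 + (3 - u) = 6 - u)
L(n) = 0 (L(n) = 6 - 1*6 = 6 - 6 = 0)
(-1*54337)*L(T(-3, 0 + 5)) = -1*54337*0 = -54337*0 = 0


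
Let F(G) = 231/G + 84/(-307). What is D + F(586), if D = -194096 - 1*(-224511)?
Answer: 5471741023/179902 ≈ 30415.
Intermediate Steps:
F(G) = -84/307 + 231/G (F(G) = 231/G + 84*(-1/307) = 231/G - 84/307 = -84/307 + 231/G)
D = 30415 (D = -194096 + 224511 = 30415)
D + F(586) = 30415 + (-84/307 + 231/586) = 30415 + 21693/179902 = 5471741023/179902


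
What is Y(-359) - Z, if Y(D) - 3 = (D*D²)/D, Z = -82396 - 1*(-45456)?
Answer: 165824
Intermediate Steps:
Z = -36940 (Z = -82396 + 45456 = -36940)
Y(D) = 3 + D² (Y(D) = 3 + (D*D²)/D = 3 + D³/D = 3 + D²)
Y(-359) - Z = (3 + (-359)²) - 1*(-36940) = (3 + 128881) + 36940 = 128884 + 36940 = 165824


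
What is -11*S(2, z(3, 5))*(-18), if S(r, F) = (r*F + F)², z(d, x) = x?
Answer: 44550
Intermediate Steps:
S(r, F) = (F + F*r)² (S(r, F) = (F*r + F)² = (F + F*r)²)
-11*S(2, z(3, 5))*(-18) = -11*5²*(1 + 2)²*(-18) = -275*3²*(-18) = -275*9*(-18) = -11*225*(-18) = -2475*(-18) = 44550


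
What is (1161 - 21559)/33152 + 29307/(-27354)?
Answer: -18208959/10795712 ≈ -1.6867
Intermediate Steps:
(1161 - 21559)/33152 + 29307/(-27354) = -20398*1/33152 + 29307*(-1/27354) = -1457/2368 - 9769/9118 = -18208959/10795712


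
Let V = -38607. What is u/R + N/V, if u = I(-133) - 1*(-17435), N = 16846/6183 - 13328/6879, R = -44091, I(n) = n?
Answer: -350771631181168/893831264884989 ≈ -0.39244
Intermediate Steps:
N = 11158870/14177619 (N = 16846*(1/6183) - 13328*1/6879 = 16846/6183 - 13328/6879 = 11158870/14177619 ≈ 0.78708)
u = 17302 (u = -133 - 1*(-17435) = -133 + 17435 = 17302)
u/R + N/V = 17302/(-44091) + (11158870/14177619)/(-38607) = 17302*(-1/44091) + (11158870/14177619)*(-1/38607) = -17302/44091 - 11158870/547355336733 = -350771631181168/893831264884989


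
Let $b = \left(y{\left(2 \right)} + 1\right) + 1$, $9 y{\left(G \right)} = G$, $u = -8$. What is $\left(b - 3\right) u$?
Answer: $\frac{56}{9} \approx 6.2222$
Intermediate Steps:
$y{\left(G \right)} = \frac{G}{9}$
$b = \frac{20}{9}$ ($b = \left(\frac{1}{9} \cdot 2 + 1\right) + 1 = \left(\frac{2}{9} + 1\right) + 1 = \frac{11}{9} + 1 = \frac{20}{9} \approx 2.2222$)
$\left(b - 3\right) u = \left(\frac{20}{9} - 3\right) \left(-8\right) = \left(- \frac{7}{9}\right) \left(-8\right) = \frac{56}{9}$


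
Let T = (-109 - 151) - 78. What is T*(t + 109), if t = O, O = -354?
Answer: 82810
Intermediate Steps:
T = -338 (T = -260 - 78 = -338)
t = -354
T*(t + 109) = -338*(-354 + 109) = -338*(-245) = 82810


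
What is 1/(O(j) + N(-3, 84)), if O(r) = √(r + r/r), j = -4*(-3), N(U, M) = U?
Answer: ¾ + √13/4 ≈ 1.6514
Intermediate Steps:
j = 12
O(r) = √(1 + r) (O(r) = √(r + 1) = √(1 + r))
1/(O(j) + N(-3, 84)) = 1/(√(1 + 12) - 3) = 1/(√13 - 3) = 1/(-3 + √13)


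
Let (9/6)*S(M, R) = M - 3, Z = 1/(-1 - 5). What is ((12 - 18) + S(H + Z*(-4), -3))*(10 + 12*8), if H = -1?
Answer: -7844/9 ≈ -871.56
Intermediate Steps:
Z = -⅙ (Z = 1/(-6) = -⅙ ≈ -0.16667)
S(M, R) = -2 + 2*M/3 (S(M, R) = 2*(M - 3)/3 = 2*(-3 + M)/3 = -2 + 2*M/3)
((12 - 18) + S(H + Z*(-4), -3))*(10 + 12*8) = ((12 - 18) + (-2 + 2*(-1 - ⅙*(-4))/3))*(10 + 12*8) = (-6 + (-2 + 2*(-1 + ⅔)/3))*(10 + 96) = (-6 + (-2 + (⅔)*(-⅓)))*106 = (-6 + (-2 - 2/9))*106 = (-6 - 20/9)*106 = -74/9*106 = -7844/9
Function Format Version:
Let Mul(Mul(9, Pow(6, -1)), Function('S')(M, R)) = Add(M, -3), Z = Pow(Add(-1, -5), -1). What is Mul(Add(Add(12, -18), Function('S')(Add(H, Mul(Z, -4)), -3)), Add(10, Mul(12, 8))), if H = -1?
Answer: Rational(-7844, 9) ≈ -871.56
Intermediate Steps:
Z = Rational(-1, 6) (Z = Pow(-6, -1) = Rational(-1, 6) ≈ -0.16667)
Function('S')(M, R) = Add(-2, Mul(Rational(2, 3), M)) (Function('S')(M, R) = Mul(Rational(2, 3), Add(M, -3)) = Mul(Rational(2, 3), Add(-3, M)) = Add(-2, Mul(Rational(2, 3), M)))
Mul(Add(Add(12, -18), Function('S')(Add(H, Mul(Z, -4)), -3)), Add(10, Mul(12, 8))) = Mul(Add(Add(12, -18), Add(-2, Mul(Rational(2, 3), Add(-1, Mul(Rational(-1, 6), -4))))), Add(10, Mul(12, 8))) = Mul(Add(-6, Add(-2, Mul(Rational(2, 3), Add(-1, Rational(2, 3))))), Add(10, 96)) = Mul(Add(-6, Add(-2, Mul(Rational(2, 3), Rational(-1, 3)))), 106) = Mul(Add(-6, Add(-2, Rational(-2, 9))), 106) = Mul(Add(-6, Rational(-20, 9)), 106) = Mul(Rational(-74, 9), 106) = Rational(-7844, 9)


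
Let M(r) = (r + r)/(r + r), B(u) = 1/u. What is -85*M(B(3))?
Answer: -85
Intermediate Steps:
M(r) = 1 (M(r) = (2*r)/((2*r)) = (2*r)*(1/(2*r)) = 1)
-85*M(B(3)) = -85*1 = -85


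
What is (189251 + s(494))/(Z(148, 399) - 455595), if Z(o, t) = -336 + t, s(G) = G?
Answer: -189745/455532 ≈ -0.41653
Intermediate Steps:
(189251 + s(494))/(Z(148, 399) - 455595) = (189251 + 494)/((-336 + 399) - 455595) = 189745/(63 - 455595) = 189745/(-455532) = 189745*(-1/455532) = -189745/455532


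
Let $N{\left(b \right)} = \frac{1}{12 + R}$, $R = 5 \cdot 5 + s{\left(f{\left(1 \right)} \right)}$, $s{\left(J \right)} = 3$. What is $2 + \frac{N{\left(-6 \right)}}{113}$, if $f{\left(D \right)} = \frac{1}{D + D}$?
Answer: $\frac{9041}{4520} \approx 2.0002$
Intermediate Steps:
$f{\left(D \right)} = \frac{1}{2 D}$
$R = 28$ ($R = 5 \cdot 5 + 3 = 25 + 3 = 28$)
$N{\left(b \right)} = \frac{1}{40}$ ($N{\left(b \right)} = \frac{1}{12 + 28} = \frac{1}{40}$)
$2 + \frac{N{\left(-6 \right)}}{113} = 2 + \frac{1}{113} \cdot \frac{1}{40} = 2 + \frac{1}{4520} = \frac{9041}{4520}$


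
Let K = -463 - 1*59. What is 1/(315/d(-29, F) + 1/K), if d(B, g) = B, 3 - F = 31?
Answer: -522/5671 ≈ -0.092047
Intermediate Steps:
F = -28 (F = 3 - 1*31 = 3 - 31 = -28)
K = -522 (K = -463 - 59 = -522)
1/(315/d(-29, F) + 1/K) = 1/(315/(-29) + 1/(-522)) = 1/(315*(-1/29) - 1/522) = 1/(-315/29 - 1/522) = 1/(-5671/522) = -522/5671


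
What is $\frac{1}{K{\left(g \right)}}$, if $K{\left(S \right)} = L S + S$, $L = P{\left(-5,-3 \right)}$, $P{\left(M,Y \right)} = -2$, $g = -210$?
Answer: $\frac{1}{210} \approx 0.0047619$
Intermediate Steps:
$L = -2$
$K{\left(S \right)} = - S$ ($K{\left(S \right)} = - 2 S + S = - S$)
$\frac{1}{K{\left(g \right)}} = \frac{1}{\left(-1\right) \left(-210\right)} = \frac{1}{210}$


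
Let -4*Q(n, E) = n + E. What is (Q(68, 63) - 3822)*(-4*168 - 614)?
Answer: 9914417/2 ≈ 4.9572e+6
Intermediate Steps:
Q(n, E) = -E/4 - n/4 (Q(n, E) = -(n + E)/4 = -(E + n)/4 = -E/4 - n/4)
(Q(68, 63) - 3822)*(-4*168 - 614) = ((-¼*63 - ¼*68) - 3822)*(-4*168 - 614) = ((-63/4 - 17) - 3822)*(-672 - 614) = (-131/4 - 3822)*(-1286) = -15419/4*(-1286) = 9914417/2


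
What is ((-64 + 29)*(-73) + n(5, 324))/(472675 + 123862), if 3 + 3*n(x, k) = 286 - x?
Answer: 7943/1789611 ≈ 0.0044384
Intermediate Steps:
n(x, k) = 283/3 - x/3 (n(x, k) = -1 + (286 - x)/3 = -1 + (286/3 - x/3) = 283/3 - x/3)
((-64 + 29)*(-73) + n(5, 324))/(472675 + 123862) = ((-64 + 29)*(-73) + (283/3 - 1/3*5))/(472675 + 123862) = (-35*(-73) + (283/3 - 5/3))/596537 = (2555 + 278/3)*(1/596537) = (7943/3)*(1/596537) = 7943/1789611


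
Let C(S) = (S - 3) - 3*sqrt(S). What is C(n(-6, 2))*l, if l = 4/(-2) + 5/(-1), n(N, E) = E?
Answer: 7 + 21*sqrt(2) ≈ 36.698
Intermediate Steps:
C(S) = -3 + S - 3*sqrt(S) (C(S) = (-3 + S) - 3*sqrt(S) = -3 + S - 3*sqrt(S))
l = -7 (l = 4*(-1/2) + 5*(-1) = -2 - 5 = -7)
C(n(-6, 2))*l = (-3 + 2 - 3*sqrt(2))*(-7) = (-1 - 3*sqrt(2))*(-7) = 7 + 21*sqrt(2)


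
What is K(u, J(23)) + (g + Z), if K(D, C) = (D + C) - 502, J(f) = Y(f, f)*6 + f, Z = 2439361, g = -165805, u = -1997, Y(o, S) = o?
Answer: 2271218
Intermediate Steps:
J(f) = 7*f (J(f) = f*6 + f = 6*f + f = 7*f)
K(D, C) = -502 + C + D (K(D, C) = (C + D) - 502 = -502 + C + D)
K(u, J(23)) + (g + Z) = (-502 + 7*23 - 1997) + (-165805 + 2439361) = (-502 + 161 - 1997) + 2273556 = -2338 + 2273556 = 2271218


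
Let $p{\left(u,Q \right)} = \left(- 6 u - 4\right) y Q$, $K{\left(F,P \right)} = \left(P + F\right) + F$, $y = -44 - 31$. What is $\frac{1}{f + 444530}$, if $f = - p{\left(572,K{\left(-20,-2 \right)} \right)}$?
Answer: $\frac{1}{11267930} \approx 8.8747 \cdot 10^{-8}$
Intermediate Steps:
$y = -75$
$K{\left(F,P \right)} = P + 2 F$ ($K{\left(F,P \right)} = \left(F + P\right) + F = P + 2 F$)
$p{\left(u,Q \right)} = - 75 Q \left(-4 - 6 u\right)$ ($p{\left(u,Q \right)} = \left(- 6 u - 4\right) \left(- 75 Q\right) = \left(-4 - 6 u\right) \left(- 75 Q\right) = - 75 Q \left(-4 - 6 u\right)$)
$f = 10823400$ ($f = - 150 \left(-2 + 2 \left(-20\right)\right) \left(2 + 3 \cdot 572\right) = - 150 \left(-2 - 40\right) \left(2 + 1716\right) = - 150 \left(-42\right) 1718 = \left(-1\right) \left(-10823400\right) = 10823400$)
$\frac{1}{f + 444530} = \frac{1}{10823400 + 444530} = \frac{1}{11267930}$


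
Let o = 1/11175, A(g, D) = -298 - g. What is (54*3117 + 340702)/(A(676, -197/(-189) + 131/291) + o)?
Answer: -5688298500/10884449 ≈ -522.61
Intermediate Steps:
o = 1/11175 ≈ 8.9485e-5
(54*3117 + 340702)/(A(676, -197/(-189) + 131/291) + o) = (54*3117 + 340702)/((-298 - 1*676) + 1/11175) = (168318 + 340702)/((-298 - 676) + 1/11175) = 509020/(-974 + 1/11175) = 509020/(-10884449/11175) = 509020*(-11175/10884449) = -5688298500/10884449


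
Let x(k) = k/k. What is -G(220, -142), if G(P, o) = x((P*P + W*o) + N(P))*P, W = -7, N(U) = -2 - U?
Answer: -220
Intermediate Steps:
x(k) = 1
G(P, o) = P (G(P, o) = 1*P = P)
-G(220, -142) = -1*220 = -220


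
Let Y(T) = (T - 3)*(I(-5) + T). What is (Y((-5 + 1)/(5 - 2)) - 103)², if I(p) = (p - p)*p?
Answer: 765625/81 ≈ 9452.2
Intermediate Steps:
I(p) = 0 (I(p) = 0*p = 0)
Y(T) = T*(-3 + T) (Y(T) = (T - 3)*(0 + T) = (-3 + T)*T = T*(-3 + T))
(Y((-5 + 1)/(5 - 2)) - 103)² = (((-5 + 1)/(5 - 2))*(-3 + (-5 + 1)/(5 - 2)) - 103)² = ((-4/3)*(-3 - 4/3) - 103)² = ((-4*⅓)*(-3 - 4*⅓) - 103)² = (-4*(-3 - 4/3)/3 - 103)² = (-4/3*(-13/3) - 103)² = (52/9 - 103)² = (-875/9)² = 765625/81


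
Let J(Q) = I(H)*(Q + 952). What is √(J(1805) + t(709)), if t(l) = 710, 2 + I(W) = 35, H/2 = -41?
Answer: √91691 ≈ 302.81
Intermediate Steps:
H = -82 (H = 2*(-41) = -82)
I(W) = 33 (I(W) = -2 + 35 = 33)
J(Q) = 31416 + 33*Q (J(Q) = 33*(Q + 952) = 33*(952 + Q) = 31416 + 33*Q)
√(J(1805) + t(709)) = √((31416 + 33*1805) + 710) = √((31416 + 59565) + 710) = √(90981 + 710) = √91691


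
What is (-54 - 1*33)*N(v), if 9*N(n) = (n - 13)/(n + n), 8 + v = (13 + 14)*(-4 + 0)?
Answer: -43/8 ≈ -5.3750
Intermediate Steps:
v = -116 (v = -8 + (13 + 14)*(-4 + 0) = -8 + 27*(-4) = -8 - 108 = -116)
N(n) = (-13 + n)/(18*n) (N(n) = ((n - 13)/(n + n))/9 = ((-13 + n)/((2*n)))/9 = ((-13 + n)*(1/(2*n)))/9 = ((-13 + n)/(2*n))/9 = (-13 + n)/(18*n))
(-54 - 1*33)*N(v) = (-54 - 1*33)*((1/18)*(-13 - 116)/(-116)) = (-54 - 33)*((1/18)*(-1/116)*(-129)) = -87*43/696 = -43/8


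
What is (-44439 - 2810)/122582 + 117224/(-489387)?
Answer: -37492598731/59990037234 ≈ -0.62498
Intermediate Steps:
(-44439 - 2810)/122582 + 117224/(-489387) = -47249*1/122582 + 117224*(-1/489387) = -47249/122582 - 117224/489387 = -37492598731/59990037234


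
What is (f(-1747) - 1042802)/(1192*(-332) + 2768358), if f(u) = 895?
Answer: -1041907/2372614 ≈ -0.43914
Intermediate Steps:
(f(-1747) - 1042802)/(1192*(-332) + 2768358) = (895 - 1042802)/(1192*(-332) + 2768358) = -1041907/(-395744 + 2768358) = -1041907/2372614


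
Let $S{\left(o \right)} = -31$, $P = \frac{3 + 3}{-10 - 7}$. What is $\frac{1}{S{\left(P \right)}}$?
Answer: $- \frac{1}{31} \approx -0.032258$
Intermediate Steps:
$P = - \frac{6}{17}$ ($P = \frac{6}{-17} = 6 \left(- \frac{1}{17}\right) = - \frac{6}{17} \approx -0.35294$)
$\frac{1}{S{\left(P \right)}} = \frac{1}{-31} = - \frac{1}{31}$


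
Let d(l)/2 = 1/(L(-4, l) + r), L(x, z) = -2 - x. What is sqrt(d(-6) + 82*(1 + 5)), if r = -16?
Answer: sqrt(24101)/7 ≈ 22.178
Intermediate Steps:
d(l) = -1/7 (d(l) = 2/((-2 - 1*(-4)) - 16) = 2/((-2 + 4) - 16) = 2/(2 - 16) = 2/(-14) = 2*(-1/14) = -1/7)
sqrt(d(-6) + 82*(1 + 5)) = sqrt(-1/7 + 82*(1 + 5)) = sqrt(-1/7 + 82*6) = sqrt(-1/7 + 492) = sqrt(3443/7) = sqrt(24101)/7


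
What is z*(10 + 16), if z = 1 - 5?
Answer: -104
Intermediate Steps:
z = -4
z*(10 + 16) = -4*(10 + 16) = -4*26 = -104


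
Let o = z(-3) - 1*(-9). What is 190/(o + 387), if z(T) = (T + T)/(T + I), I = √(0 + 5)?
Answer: 8455/17821 - 95*√5/53463 ≈ 0.47047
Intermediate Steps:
I = √5 ≈ 2.2361
z(T) = 2*T/(T + √5) (z(T) = (T + T)/(T + √5) = (2*T)/(T + √5) = 2*T/(T + √5))
o = 9 - 6/(-3 + √5) (o = 2*(-3)/(-3 + √5) - 1*(-9) = -6/(-3 + √5) + 9 = 9 - 6/(-3 + √5) ≈ 16.854)
190/(o + 387) = 190/((27/2 + 3*√5/2) + 387) = 190/(801/2 + 3*√5/2)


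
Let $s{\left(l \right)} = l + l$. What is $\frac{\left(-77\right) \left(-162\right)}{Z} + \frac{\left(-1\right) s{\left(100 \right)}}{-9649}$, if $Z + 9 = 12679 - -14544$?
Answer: $\frac{5718383}{11935813} \approx 0.47909$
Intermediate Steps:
$s{\left(l \right)} = 2 l$
$Z = 27214$ ($Z = -9 + \left(12679 - -14544\right) = -9 + \left(12679 + 14544\right) = -9 + 27223 = 27214$)
$\frac{\left(-77\right) \left(-162\right)}{Z} + \frac{\left(-1\right) s{\left(100 \right)}}{-9649} = \frac{\left(-77\right) \left(-162\right)}{27214} + \frac{\left(-1\right) 2 \cdot 100}{-9649} = 12474 \cdot \frac{1}{27214} + \left(-1\right) 200 \left(- \frac{1}{9649}\right) = \frac{567}{1237} - - \frac{200}{9649} = \frac{567}{1237} + \frac{200}{9649} = \frac{5718383}{11935813}$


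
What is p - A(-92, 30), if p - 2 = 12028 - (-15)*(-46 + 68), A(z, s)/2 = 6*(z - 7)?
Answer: 13548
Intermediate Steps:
A(z, s) = -84 + 12*z (A(z, s) = 2*(6*(z - 7)) = 2*(6*(-7 + z)) = 2*(-42 + 6*z) = -84 + 12*z)
p = 12360 (p = 2 + (12028 - (-15)*(-46 + 68)) = 2 + (12028 - (-15)*22) = 2 + (12028 - 1*(-330)) = 2 + (12028 + 330) = 2 + 12358 = 12360)
p - A(-92, 30) = 12360 - (-84 + 12*(-92)) = 12360 - (-84 - 1104) = 12360 - 1*(-1188) = 12360 + 1188 = 13548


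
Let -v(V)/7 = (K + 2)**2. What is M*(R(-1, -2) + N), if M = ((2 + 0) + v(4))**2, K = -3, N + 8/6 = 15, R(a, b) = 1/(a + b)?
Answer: 1000/3 ≈ 333.33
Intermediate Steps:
N = 41/3 (N = -4/3 + 15 = 41/3 ≈ 13.667)
v(V) = -7 (v(V) = -7*(-3 + 2)**2 = -7*(-1)**2 = -7*1 = -7)
M = 25 (M = ((2 + 0) - 7)**2 = (2 - 7)**2 = (-5)**2 = 25)
M*(R(-1, -2) + N) = 25*(1/(-1 - 2) + 41/3) = 25*(1/(-3) + 41/3) = 25*(-1/3 + 41/3) = 25*(40/3) = 1000/3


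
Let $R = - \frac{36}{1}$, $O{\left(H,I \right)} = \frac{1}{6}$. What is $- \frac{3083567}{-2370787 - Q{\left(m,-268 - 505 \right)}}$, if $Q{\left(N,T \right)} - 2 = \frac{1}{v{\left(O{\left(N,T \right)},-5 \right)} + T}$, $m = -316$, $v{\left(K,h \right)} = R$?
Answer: $\frac{131295037}{100945700} \approx 1.3006$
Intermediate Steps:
$O{\left(H,I \right)} = \frac{1}{6}$
$R = -36$ ($R = \left(-36\right) 1 = -36$)
$v{\left(K,h \right)} = -36$
$Q{\left(N,T \right)} = 2 + \frac{1}{-36 + T}$
$- \frac{3083567}{-2370787 - Q{\left(m,-268 - 505 \right)}} = - \frac{3083567}{-2370787 - \frac{-71 + 2 \left(-268 - 505\right)}{-36 - 773}} = - \frac{3083567}{-2370787 - \frac{-71 + 2 \left(-773\right)}{-36 - 773}} = - \frac{3083567}{-2370787 - \frac{-71 - 1546}{-809}} = - \frac{3083567}{-2370787 - \left(- \frac{1}{809}\right) \left(-1617\right)} = - \frac{3083567}{-2370787 - \frac{1617}{809}} = - \frac{3083567}{- \frac{1917968300}{809}} = \left(-3083567\right) \left(- \frac{809}{1917968300}\right) = \frac{131295037}{100945700}$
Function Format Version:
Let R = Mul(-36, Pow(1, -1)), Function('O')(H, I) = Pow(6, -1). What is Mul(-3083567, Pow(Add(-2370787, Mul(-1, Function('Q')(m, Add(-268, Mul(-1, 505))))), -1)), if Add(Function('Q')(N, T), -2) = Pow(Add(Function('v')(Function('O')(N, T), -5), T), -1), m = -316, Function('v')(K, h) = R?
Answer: Rational(131295037, 100945700) ≈ 1.3006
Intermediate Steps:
Function('O')(H, I) = Rational(1, 6)
R = -36 (R = Mul(-36, 1) = -36)
Function('v')(K, h) = -36
Function('Q')(N, T) = Add(2, Pow(Add(-36, T), -1))
Mul(-3083567, Pow(Add(-2370787, Mul(-1, Function('Q')(m, Add(-268, Mul(-1, 505))))), -1)) = Mul(-3083567, Pow(Add(-2370787, Mul(-1, Mul(Pow(Add(-36, Add(-268, Mul(-1, 505))), -1), Add(-71, Mul(2, Add(-268, Mul(-1, 505))))))), -1)) = Mul(-3083567, Pow(Add(-2370787, Mul(-1, Mul(Pow(Add(-36, Add(-268, -505)), -1), Add(-71, Mul(2, Add(-268, -505)))))), -1)) = Mul(-3083567, Pow(Add(-2370787, Mul(-1, Mul(Pow(Add(-36, -773), -1), Add(-71, Mul(2, -773))))), -1)) = Mul(-3083567, Pow(Add(-2370787, Mul(-1, Mul(Pow(-809, -1), Add(-71, -1546)))), -1)) = Mul(-3083567, Pow(Add(-2370787, Mul(-1, Mul(Rational(-1, 809), -1617))), -1)) = Mul(-3083567, Pow(Add(-2370787, Mul(-1, Rational(1617, 809))), -1)) = Mul(-3083567, Pow(Add(-2370787, Rational(-1617, 809)), -1)) = Mul(-3083567, Pow(Rational(-1917968300, 809), -1)) = Mul(-3083567, Rational(-809, 1917968300)) = Rational(131295037, 100945700)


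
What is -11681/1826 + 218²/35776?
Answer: -41390079/8165872 ≈ -5.0687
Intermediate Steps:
-11681/1826 + 218²/35776 = -11681*1/1826 + 47524*(1/35776) = -11681/1826 + 11881/8944 = -41390079/8165872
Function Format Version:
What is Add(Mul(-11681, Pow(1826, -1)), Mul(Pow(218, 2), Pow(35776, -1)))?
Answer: Rational(-41390079, 8165872) ≈ -5.0687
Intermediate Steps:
Add(Mul(-11681, Pow(1826, -1)), Mul(Pow(218, 2), Pow(35776, -1))) = Add(Mul(-11681, Rational(1, 1826)), Mul(47524, Rational(1, 35776))) = Add(Rational(-11681, 1826), Rational(11881, 8944)) = Rational(-41390079, 8165872)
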